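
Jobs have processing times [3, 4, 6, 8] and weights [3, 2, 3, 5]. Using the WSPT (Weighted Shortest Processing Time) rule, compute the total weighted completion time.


Compute p/w ratios and sort ascending (WSPT): [(3, 3), (8, 5), (4, 2), (6, 3)]
Compute weighted completion times:
  Job (p=3,w=3): C=3, w*C=3*3=9
  Job (p=8,w=5): C=11, w*C=5*11=55
  Job (p=4,w=2): C=15, w*C=2*15=30
  Job (p=6,w=3): C=21, w*C=3*21=63
Total weighted completion time = 157

157


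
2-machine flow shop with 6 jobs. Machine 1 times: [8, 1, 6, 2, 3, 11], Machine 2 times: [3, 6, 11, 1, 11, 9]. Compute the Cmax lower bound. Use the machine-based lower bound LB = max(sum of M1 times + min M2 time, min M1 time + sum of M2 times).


LB1 = sum(M1 times) + min(M2 times) = 31 + 1 = 32
LB2 = min(M1 times) + sum(M2 times) = 1 + 41 = 42
Lower bound = max(LB1, LB2) = max(32, 42) = 42

42


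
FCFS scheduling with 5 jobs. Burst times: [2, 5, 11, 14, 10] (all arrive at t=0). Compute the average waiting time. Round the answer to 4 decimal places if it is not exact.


FCFS order (as given): [2, 5, 11, 14, 10]
Waiting times:
  Job 1: wait = 0
  Job 2: wait = 2
  Job 3: wait = 7
  Job 4: wait = 18
  Job 5: wait = 32
Sum of waiting times = 59
Average waiting time = 59/5 = 11.8

11.8


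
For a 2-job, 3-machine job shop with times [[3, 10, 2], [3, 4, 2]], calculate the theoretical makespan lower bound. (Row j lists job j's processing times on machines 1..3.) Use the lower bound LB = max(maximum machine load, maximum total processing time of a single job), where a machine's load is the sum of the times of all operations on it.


Machine loads:
  Machine 1: 3 + 3 = 6
  Machine 2: 10 + 4 = 14
  Machine 3: 2 + 2 = 4
Max machine load = 14
Job totals:
  Job 1: 15
  Job 2: 9
Max job total = 15
Lower bound = max(14, 15) = 15

15


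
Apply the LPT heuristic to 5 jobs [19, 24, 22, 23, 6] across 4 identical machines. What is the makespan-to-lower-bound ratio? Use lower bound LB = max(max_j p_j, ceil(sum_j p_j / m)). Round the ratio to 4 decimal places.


LPT order: [24, 23, 22, 19, 6]
Machine loads after assignment: [24, 23, 22, 25]
LPT makespan = 25
Lower bound = max(max_job, ceil(total/4)) = max(24, 24) = 24
Ratio = 25 / 24 = 1.0417

1.0417


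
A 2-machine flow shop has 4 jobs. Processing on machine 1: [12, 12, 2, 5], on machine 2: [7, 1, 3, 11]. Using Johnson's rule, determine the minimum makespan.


Apply Johnson's rule:
  Group 1 (a <= b): [(3, 2, 3), (4, 5, 11)]
  Group 2 (a > b): [(1, 12, 7), (2, 12, 1)]
Optimal job order: [3, 4, 1, 2]
Schedule:
  Job 3: M1 done at 2, M2 done at 5
  Job 4: M1 done at 7, M2 done at 18
  Job 1: M1 done at 19, M2 done at 26
  Job 2: M1 done at 31, M2 done at 32
Makespan = 32

32


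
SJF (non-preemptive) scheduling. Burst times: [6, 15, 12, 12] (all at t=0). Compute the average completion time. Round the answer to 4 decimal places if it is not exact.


SJF order (ascending): [6, 12, 12, 15]
Completion times:
  Job 1: burst=6, C=6
  Job 2: burst=12, C=18
  Job 3: burst=12, C=30
  Job 4: burst=15, C=45
Average completion = 99/4 = 24.75

24.75


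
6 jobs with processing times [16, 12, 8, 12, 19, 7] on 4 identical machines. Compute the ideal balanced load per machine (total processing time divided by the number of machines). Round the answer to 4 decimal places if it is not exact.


Total processing time = 16 + 12 + 8 + 12 + 19 + 7 = 74
Number of machines = 4
Ideal balanced load = 74 / 4 = 18.5

18.5


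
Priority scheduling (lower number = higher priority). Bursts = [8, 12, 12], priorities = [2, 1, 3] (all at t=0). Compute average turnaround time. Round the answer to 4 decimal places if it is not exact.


Sort by priority (ascending = highest first):
Order: [(1, 12), (2, 8), (3, 12)]
Completion times:
  Priority 1, burst=12, C=12
  Priority 2, burst=8, C=20
  Priority 3, burst=12, C=32
Average turnaround = 64/3 = 21.3333

21.3333


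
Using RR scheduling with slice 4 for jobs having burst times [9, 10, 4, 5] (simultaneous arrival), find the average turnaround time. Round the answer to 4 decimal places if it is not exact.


Time quantum = 4
Execution trace:
  J1 runs 4 units, time = 4
  J2 runs 4 units, time = 8
  J3 runs 4 units, time = 12
  J4 runs 4 units, time = 16
  J1 runs 4 units, time = 20
  J2 runs 4 units, time = 24
  J4 runs 1 units, time = 25
  J1 runs 1 units, time = 26
  J2 runs 2 units, time = 28
Finish times: [26, 28, 12, 25]
Average turnaround = 91/4 = 22.75

22.75


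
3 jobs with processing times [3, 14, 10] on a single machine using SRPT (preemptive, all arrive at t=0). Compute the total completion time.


Since all jobs arrive at t=0, SRPT equals SPT ordering.
SPT order: [3, 10, 14]
Completion times:
  Job 1: p=3, C=3
  Job 2: p=10, C=13
  Job 3: p=14, C=27
Total completion time = 3 + 13 + 27 = 43

43


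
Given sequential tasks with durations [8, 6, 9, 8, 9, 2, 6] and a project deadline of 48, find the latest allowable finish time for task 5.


LF(activity 5) = deadline - sum of successor durations
Successors: activities 6 through 7 with durations [2, 6]
Sum of successor durations = 8
LF = 48 - 8 = 40

40


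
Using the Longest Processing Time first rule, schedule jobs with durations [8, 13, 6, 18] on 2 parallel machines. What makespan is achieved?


Sort jobs in decreasing order (LPT): [18, 13, 8, 6]
Assign each job to the least loaded machine:
  Machine 1: jobs [18, 6], load = 24
  Machine 2: jobs [13, 8], load = 21
Makespan = max load = 24

24


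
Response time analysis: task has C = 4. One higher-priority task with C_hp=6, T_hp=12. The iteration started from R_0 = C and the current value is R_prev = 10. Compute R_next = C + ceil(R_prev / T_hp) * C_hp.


R_next = C + ceil(R_prev / T_hp) * C_hp
ceil(10 / 12) = ceil(0.8333) = 1
Interference = 1 * 6 = 6
R_next = 4 + 6 = 10
R_next = R_prev, so the iteration has converged (response time = 10).

10


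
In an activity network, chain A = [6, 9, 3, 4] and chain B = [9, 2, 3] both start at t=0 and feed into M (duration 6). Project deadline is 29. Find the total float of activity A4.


Forward pass: ES(A4) = sum of predecessors on chain A = 18
EF = ES + duration = 18 + 4 = 22
Backward pass: LF(M) = deadline = 29; LS(M) = 29 - 6 = 23
LF(A4) = LS(M) - sum(successors on chain A) = 23 - 0 = 23
LS = LF - duration = 23 - 4 = 19
Total float = LS - ES = 19 - 18 = 1

1


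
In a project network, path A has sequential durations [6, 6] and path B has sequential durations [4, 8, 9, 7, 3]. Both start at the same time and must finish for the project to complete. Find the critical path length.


Path A total = 6 + 6 = 12
Path B total = 4 + 8 + 9 + 7 + 3 = 31
Critical path = longest path = max(12, 31) = 31

31


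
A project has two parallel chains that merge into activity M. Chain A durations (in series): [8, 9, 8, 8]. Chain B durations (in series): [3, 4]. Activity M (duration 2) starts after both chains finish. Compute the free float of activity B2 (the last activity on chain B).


ES(B2) = sum of predecessors on chain B = 3
EF(B2) = ES + duration = 3 + 4 = 7
Successor of B2 is M. ES(M) = max(sum(A), sum(B)) = max(33, 7) = 33
Free float = ES(successor) - EF(current) = 33 - 7 = 26

26


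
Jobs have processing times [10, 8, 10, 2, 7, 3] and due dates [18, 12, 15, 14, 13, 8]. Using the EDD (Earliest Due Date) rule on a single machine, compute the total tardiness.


Sort by due date (EDD order): [(3, 8), (8, 12), (7, 13), (2, 14), (10, 15), (10, 18)]
Compute completion times and tardiness:
  Job 1: p=3, d=8, C=3, tardiness=max(0,3-8)=0
  Job 2: p=8, d=12, C=11, tardiness=max(0,11-12)=0
  Job 3: p=7, d=13, C=18, tardiness=max(0,18-13)=5
  Job 4: p=2, d=14, C=20, tardiness=max(0,20-14)=6
  Job 5: p=10, d=15, C=30, tardiness=max(0,30-15)=15
  Job 6: p=10, d=18, C=40, tardiness=max(0,40-18)=22
Total tardiness = 48

48


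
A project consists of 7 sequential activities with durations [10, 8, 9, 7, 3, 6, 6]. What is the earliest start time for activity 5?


Activity 5 starts after activities 1 through 4 complete.
Predecessor durations: [10, 8, 9, 7]
ES = 10 + 8 + 9 + 7 = 34

34


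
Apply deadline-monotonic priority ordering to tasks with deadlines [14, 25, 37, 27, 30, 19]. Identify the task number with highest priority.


Sort tasks by relative deadline (ascending):
  Task 1: deadline = 14
  Task 6: deadline = 19
  Task 2: deadline = 25
  Task 4: deadline = 27
  Task 5: deadline = 30
  Task 3: deadline = 37
Priority order (highest first): [1, 6, 2, 4, 5, 3]
Highest priority task = 1

1


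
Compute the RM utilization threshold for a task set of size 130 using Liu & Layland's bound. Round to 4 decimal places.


Compute 2^(1/130) = 1.0053461413
Subtract 1: 1.0053461413 - 1 = 0.0053461413
Multiply by n: 130 * 0.0053461413 = 0.6949983690
Round to 4 dp: 0.6950

0.6950


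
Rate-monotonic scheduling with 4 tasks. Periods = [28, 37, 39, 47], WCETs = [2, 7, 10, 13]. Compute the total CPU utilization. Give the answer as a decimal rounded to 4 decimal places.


Compute individual utilizations (exact fractions):
  Task 1: C/T = 2/28 = 1/14 (approx. 0.0714)
  Task 2: C/T = 7/37 (approx. 0.1892)
  Task 3: C/T = 10/39 (approx. 0.2564)
  Task 4: C/T = 13/47 (approx. 0.2766)
Total utilization U = 1/14 + 7/37 + 10/39 + 13/47 = 753541/949494
Rounded to 4 decimal places: U = 0.7936
RM (Liu & Layland) bound for 4 tasks = 0.756828; compare with U = 753541/949494 (approx. 0.793624)
bound < U <= 1, so the RM sufficient condition is not met (inconclusive; an exact test such as response-time analysis is needed).

0.7936


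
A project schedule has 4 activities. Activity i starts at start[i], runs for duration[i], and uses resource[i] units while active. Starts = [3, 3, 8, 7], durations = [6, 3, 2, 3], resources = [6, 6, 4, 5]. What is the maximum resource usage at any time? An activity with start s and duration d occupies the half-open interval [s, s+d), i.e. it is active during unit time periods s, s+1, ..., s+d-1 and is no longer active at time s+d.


Each activity i is active on [start_i, start_i + duration_i).
Compute total resource usage per time slot:
  t=0: active resources = [], total = 0
  t=1: active resources = [], total = 0
  t=2: active resources = [], total = 0
  t=3: active resources = [6, 6], total = 12
  t=4: active resources = [6, 6], total = 12
  t=5: active resources = [6, 6], total = 12
  t=6: active resources = [6], total = 6
  t=7: active resources = [6, 5], total = 11
  t=8: active resources = [6, 4, 5], total = 15
  t=9: active resources = [4, 5], total = 9
Peak resource demand = 15

15


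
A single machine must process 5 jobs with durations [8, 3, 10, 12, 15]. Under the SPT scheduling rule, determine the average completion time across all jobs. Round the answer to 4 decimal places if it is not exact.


Sort jobs by processing time (SPT order): [3, 8, 10, 12, 15]
Compute completion times sequentially:
  Job 1: processing = 3, completes at 3
  Job 2: processing = 8, completes at 11
  Job 3: processing = 10, completes at 21
  Job 4: processing = 12, completes at 33
  Job 5: processing = 15, completes at 48
Sum of completion times = 116
Average completion time = 116/5 = 23.2

23.2


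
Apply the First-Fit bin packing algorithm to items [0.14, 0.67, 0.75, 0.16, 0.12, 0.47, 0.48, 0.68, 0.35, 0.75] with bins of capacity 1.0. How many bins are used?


Place items sequentially using First-Fit:
  Item 0.14 -> new Bin 1
  Item 0.67 -> Bin 1 (now 0.81)
  Item 0.75 -> new Bin 2
  Item 0.16 -> Bin 1 (now 0.97)
  Item 0.12 -> Bin 2 (now 0.87)
  Item 0.47 -> new Bin 3
  Item 0.48 -> Bin 3 (now 0.95)
  Item 0.68 -> new Bin 4
  Item 0.35 -> new Bin 5
  Item 0.75 -> new Bin 6
Total bins used = 6

6


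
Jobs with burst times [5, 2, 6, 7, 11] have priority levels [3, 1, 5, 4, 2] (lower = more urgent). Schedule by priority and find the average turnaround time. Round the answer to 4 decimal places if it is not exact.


Sort by priority (ascending = highest first):
Order: [(1, 2), (2, 11), (3, 5), (4, 7), (5, 6)]
Completion times:
  Priority 1, burst=2, C=2
  Priority 2, burst=11, C=13
  Priority 3, burst=5, C=18
  Priority 4, burst=7, C=25
  Priority 5, burst=6, C=31
Average turnaround = 89/5 = 17.8

17.8


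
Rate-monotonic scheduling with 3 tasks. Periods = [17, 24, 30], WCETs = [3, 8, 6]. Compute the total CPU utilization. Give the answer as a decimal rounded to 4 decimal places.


Compute individual utilizations (exact fractions):
  Task 1: C/T = 3/17 (approx. 0.1765)
  Task 2: C/T = 8/24 = 1/3 (approx. 0.3333)
  Task 3: C/T = 6/30 = 1/5 (approx. 0.2)
Total utilization U = 3/17 + 1/3 + 1/5 = 181/255
Rounded to 4 decimal places: U = 0.7098
RM (Liu & Layland) bound for 3 tasks = 0.779763; compare with U = 181/255 (approx. 0.709804)
U <= bound, so schedulable by RM sufficient condition.

0.7098


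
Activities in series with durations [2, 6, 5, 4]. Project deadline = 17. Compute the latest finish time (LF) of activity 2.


LF(activity 2) = deadline - sum of successor durations
Successors: activities 3 through 4 with durations [5, 4]
Sum of successor durations = 9
LF = 17 - 9 = 8

8


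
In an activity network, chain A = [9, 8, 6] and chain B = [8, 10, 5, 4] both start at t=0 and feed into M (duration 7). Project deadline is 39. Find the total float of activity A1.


Forward pass: ES(A1) = sum of predecessors on chain A = 0
EF = ES + duration = 0 + 9 = 9
Backward pass: LF(M) = deadline = 39; LS(M) = 39 - 7 = 32
LF(A1) = LS(M) - sum(successors on chain A) = 32 - 14 = 18
LS = LF - duration = 18 - 9 = 9
Total float = LS - ES = 9 - 0 = 9

9


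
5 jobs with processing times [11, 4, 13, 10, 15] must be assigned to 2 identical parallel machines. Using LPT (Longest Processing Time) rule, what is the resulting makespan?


Sort jobs in decreasing order (LPT): [15, 13, 11, 10, 4]
Assign each job to the least loaded machine:
  Machine 1: jobs [15, 10], load = 25
  Machine 2: jobs [13, 11, 4], load = 28
Makespan = max load = 28

28


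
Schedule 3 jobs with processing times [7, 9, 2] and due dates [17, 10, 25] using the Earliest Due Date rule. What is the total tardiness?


Sort by due date (EDD order): [(9, 10), (7, 17), (2, 25)]
Compute completion times and tardiness:
  Job 1: p=9, d=10, C=9, tardiness=max(0,9-10)=0
  Job 2: p=7, d=17, C=16, tardiness=max(0,16-17)=0
  Job 3: p=2, d=25, C=18, tardiness=max(0,18-25)=0
Total tardiness = 0

0


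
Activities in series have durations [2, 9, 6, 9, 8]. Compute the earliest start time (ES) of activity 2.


Activity 2 starts after activities 1 through 1 complete.
Predecessor durations: [2]
ES = 2 = 2

2


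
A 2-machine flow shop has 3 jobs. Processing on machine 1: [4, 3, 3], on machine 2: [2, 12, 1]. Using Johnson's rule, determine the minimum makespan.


Apply Johnson's rule:
  Group 1 (a <= b): [(2, 3, 12)]
  Group 2 (a > b): [(1, 4, 2), (3, 3, 1)]
Optimal job order: [2, 1, 3]
Schedule:
  Job 2: M1 done at 3, M2 done at 15
  Job 1: M1 done at 7, M2 done at 17
  Job 3: M1 done at 10, M2 done at 18
Makespan = 18

18


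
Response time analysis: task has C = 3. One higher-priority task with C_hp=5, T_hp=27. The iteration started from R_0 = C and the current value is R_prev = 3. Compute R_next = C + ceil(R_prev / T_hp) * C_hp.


R_next = C + ceil(R_prev / T_hp) * C_hp
ceil(3 / 27) = ceil(0.1111) = 1
Interference = 1 * 5 = 5
R_next = 3 + 5 = 8

8


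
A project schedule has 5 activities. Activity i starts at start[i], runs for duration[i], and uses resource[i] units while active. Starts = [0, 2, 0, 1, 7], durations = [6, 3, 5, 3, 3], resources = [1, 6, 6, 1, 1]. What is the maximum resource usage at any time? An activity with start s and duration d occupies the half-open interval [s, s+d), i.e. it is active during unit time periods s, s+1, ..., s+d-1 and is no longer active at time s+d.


Each activity i is active on [start_i, start_i + duration_i).
Compute total resource usage per time slot:
  t=0: active resources = [1, 6], total = 7
  t=1: active resources = [1, 6, 1], total = 8
  t=2: active resources = [1, 6, 6, 1], total = 14
  t=3: active resources = [1, 6, 6, 1], total = 14
  t=4: active resources = [1, 6, 6], total = 13
  t=5: active resources = [1], total = 1
  t=6: active resources = [], total = 0
  t=7: active resources = [1], total = 1
  t=8: active resources = [1], total = 1
  t=9: active resources = [1], total = 1
Peak resource demand = 14

14


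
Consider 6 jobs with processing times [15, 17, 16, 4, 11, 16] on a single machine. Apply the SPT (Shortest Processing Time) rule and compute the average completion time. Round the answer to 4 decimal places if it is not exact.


Sort jobs by processing time (SPT order): [4, 11, 15, 16, 16, 17]
Compute completion times sequentially:
  Job 1: processing = 4, completes at 4
  Job 2: processing = 11, completes at 15
  Job 3: processing = 15, completes at 30
  Job 4: processing = 16, completes at 46
  Job 5: processing = 16, completes at 62
  Job 6: processing = 17, completes at 79
Sum of completion times = 236
Average completion time = 236/6 = 39.3333

39.3333


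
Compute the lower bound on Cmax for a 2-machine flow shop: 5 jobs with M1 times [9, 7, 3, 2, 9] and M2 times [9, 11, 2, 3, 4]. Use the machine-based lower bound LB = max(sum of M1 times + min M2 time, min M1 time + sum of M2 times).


LB1 = sum(M1 times) + min(M2 times) = 30 + 2 = 32
LB2 = min(M1 times) + sum(M2 times) = 2 + 29 = 31
Lower bound = max(LB1, LB2) = max(32, 31) = 32

32


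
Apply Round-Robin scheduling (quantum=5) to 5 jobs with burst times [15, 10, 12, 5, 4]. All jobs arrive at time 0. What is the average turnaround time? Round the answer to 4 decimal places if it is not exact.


Time quantum = 5
Execution trace:
  J1 runs 5 units, time = 5
  J2 runs 5 units, time = 10
  J3 runs 5 units, time = 15
  J4 runs 5 units, time = 20
  J5 runs 4 units, time = 24
  J1 runs 5 units, time = 29
  J2 runs 5 units, time = 34
  J3 runs 5 units, time = 39
  J1 runs 5 units, time = 44
  J3 runs 2 units, time = 46
Finish times: [44, 34, 46, 20, 24]
Average turnaround = 168/5 = 33.6

33.6


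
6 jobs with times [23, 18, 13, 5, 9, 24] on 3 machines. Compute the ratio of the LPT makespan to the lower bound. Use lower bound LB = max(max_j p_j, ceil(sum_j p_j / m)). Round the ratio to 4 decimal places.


LPT order: [24, 23, 18, 13, 9, 5]
Machine loads after assignment: [29, 32, 31]
LPT makespan = 32
Lower bound = max(max_job, ceil(total/3)) = max(24, 31) = 31
Ratio = 32 / 31 = 1.0323

1.0323


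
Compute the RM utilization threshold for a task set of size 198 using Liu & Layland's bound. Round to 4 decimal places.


Compute 2^(1/198) = 1.0035068781
Subtract 1: 1.0035068781 - 1 = 0.0035068781
Multiply by n: 198 * 0.0035068781 = 0.6943618638
Round to 4 dp: 0.6944

0.6944


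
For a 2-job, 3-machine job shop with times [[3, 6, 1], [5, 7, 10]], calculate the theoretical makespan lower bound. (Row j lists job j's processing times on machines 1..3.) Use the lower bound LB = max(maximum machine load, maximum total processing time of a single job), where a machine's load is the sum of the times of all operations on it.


Machine loads:
  Machine 1: 3 + 5 = 8
  Machine 2: 6 + 7 = 13
  Machine 3: 1 + 10 = 11
Max machine load = 13
Job totals:
  Job 1: 10
  Job 2: 22
Max job total = 22
Lower bound = max(13, 22) = 22

22


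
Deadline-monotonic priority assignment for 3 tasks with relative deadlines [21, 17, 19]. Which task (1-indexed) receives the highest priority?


Sort tasks by relative deadline (ascending):
  Task 2: deadline = 17
  Task 3: deadline = 19
  Task 1: deadline = 21
Priority order (highest first): [2, 3, 1]
Highest priority task = 2

2


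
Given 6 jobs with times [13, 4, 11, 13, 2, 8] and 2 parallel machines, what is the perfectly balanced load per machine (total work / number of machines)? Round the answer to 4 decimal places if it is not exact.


Total processing time = 13 + 4 + 11 + 13 + 2 + 8 = 51
Number of machines = 2
Ideal balanced load = 51 / 2 = 25.5

25.5


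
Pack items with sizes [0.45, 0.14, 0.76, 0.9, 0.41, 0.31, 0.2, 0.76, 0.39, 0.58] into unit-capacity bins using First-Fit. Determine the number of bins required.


Place items sequentially using First-Fit:
  Item 0.45 -> new Bin 1
  Item 0.14 -> Bin 1 (now 0.59)
  Item 0.76 -> new Bin 2
  Item 0.9 -> new Bin 3
  Item 0.41 -> Bin 1 (now 1.0)
  Item 0.31 -> new Bin 4
  Item 0.2 -> Bin 2 (now 0.96)
  Item 0.76 -> new Bin 5
  Item 0.39 -> Bin 4 (now 0.7)
  Item 0.58 -> new Bin 6
Total bins used = 6

6


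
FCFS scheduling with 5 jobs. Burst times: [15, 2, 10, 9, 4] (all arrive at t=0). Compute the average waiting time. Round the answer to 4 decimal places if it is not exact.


FCFS order (as given): [15, 2, 10, 9, 4]
Waiting times:
  Job 1: wait = 0
  Job 2: wait = 15
  Job 3: wait = 17
  Job 4: wait = 27
  Job 5: wait = 36
Sum of waiting times = 95
Average waiting time = 95/5 = 19.0

19.0


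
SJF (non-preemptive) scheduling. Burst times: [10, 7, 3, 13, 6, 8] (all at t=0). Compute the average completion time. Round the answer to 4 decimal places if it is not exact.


SJF order (ascending): [3, 6, 7, 8, 10, 13]
Completion times:
  Job 1: burst=3, C=3
  Job 2: burst=6, C=9
  Job 3: burst=7, C=16
  Job 4: burst=8, C=24
  Job 5: burst=10, C=34
  Job 6: burst=13, C=47
Average completion = 133/6 = 22.1667

22.1667


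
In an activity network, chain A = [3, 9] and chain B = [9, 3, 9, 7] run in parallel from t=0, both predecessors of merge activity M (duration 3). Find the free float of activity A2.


ES(A2) = sum of predecessors on chain A = 3
EF(A2) = ES + duration = 3 + 9 = 12
Successor of A2 is M. ES(M) = max(sum(A), sum(B)) = max(12, 28) = 28
Free float = ES(successor) - EF(current) = 28 - 12 = 16

16


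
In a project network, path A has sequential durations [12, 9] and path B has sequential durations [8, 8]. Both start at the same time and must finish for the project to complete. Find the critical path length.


Path A total = 12 + 9 = 21
Path B total = 8 + 8 = 16
Critical path = longest path = max(21, 16) = 21

21


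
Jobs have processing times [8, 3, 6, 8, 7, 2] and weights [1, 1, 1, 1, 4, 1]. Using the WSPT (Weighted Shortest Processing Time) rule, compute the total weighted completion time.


Compute p/w ratios and sort ascending (WSPT): [(7, 4), (2, 1), (3, 1), (6, 1), (8, 1), (8, 1)]
Compute weighted completion times:
  Job (p=7,w=4): C=7, w*C=4*7=28
  Job (p=2,w=1): C=9, w*C=1*9=9
  Job (p=3,w=1): C=12, w*C=1*12=12
  Job (p=6,w=1): C=18, w*C=1*18=18
  Job (p=8,w=1): C=26, w*C=1*26=26
  Job (p=8,w=1): C=34, w*C=1*34=34
Total weighted completion time = 127

127


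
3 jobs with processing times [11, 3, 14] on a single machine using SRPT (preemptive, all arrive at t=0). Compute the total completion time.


Since all jobs arrive at t=0, SRPT equals SPT ordering.
SPT order: [3, 11, 14]
Completion times:
  Job 1: p=3, C=3
  Job 2: p=11, C=14
  Job 3: p=14, C=28
Total completion time = 3 + 14 + 28 = 45

45


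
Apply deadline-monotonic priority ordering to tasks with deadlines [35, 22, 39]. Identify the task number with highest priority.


Sort tasks by relative deadline (ascending):
  Task 2: deadline = 22
  Task 1: deadline = 35
  Task 3: deadline = 39
Priority order (highest first): [2, 1, 3]
Highest priority task = 2

2


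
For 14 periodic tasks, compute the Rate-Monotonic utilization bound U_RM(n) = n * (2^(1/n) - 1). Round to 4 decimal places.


Compute 2^(1/14) = 1.0507566387
Subtract 1: 1.0507566387 - 1 = 0.0507566387
Multiply by n: 14 * 0.0507566387 = 0.7105929418
Round to 4 dp: 0.7106

0.7106


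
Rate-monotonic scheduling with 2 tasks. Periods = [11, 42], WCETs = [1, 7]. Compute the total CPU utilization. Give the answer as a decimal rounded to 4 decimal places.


Compute individual utilizations (exact fractions):
  Task 1: C/T = 1/11 (approx. 0.0909)
  Task 2: C/T = 7/42 = 1/6 (approx. 0.1667)
Total utilization U = 1/11 + 1/6 = 17/66
Rounded to 4 decimal places: U = 0.2576
RM (Liu & Layland) bound for 2 tasks = 0.828427; compare with U = 17/66 (approx. 0.257576)
U <= bound, so schedulable by RM sufficient condition.

0.2576


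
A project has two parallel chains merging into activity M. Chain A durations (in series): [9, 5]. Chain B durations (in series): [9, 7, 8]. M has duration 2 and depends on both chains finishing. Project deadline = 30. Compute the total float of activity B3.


Forward pass: ES(B3) = sum of predecessors on chain B = 16
EF = ES + duration = 16 + 8 = 24
Backward pass: LF(M) = deadline = 30; LS(M) = 30 - 2 = 28
LF(B3) = LS(M) - sum(successors on chain B) = 28 - 0 = 28
LS = LF - duration = 28 - 8 = 20
Total float = LS - ES = 20 - 16 = 4

4


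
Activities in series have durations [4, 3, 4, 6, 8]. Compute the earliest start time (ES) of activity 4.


Activity 4 starts after activities 1 through 3 complete.
Predecessor durations: [4, 3, 4]
ES = 4 + 3 + 4 = 11

11


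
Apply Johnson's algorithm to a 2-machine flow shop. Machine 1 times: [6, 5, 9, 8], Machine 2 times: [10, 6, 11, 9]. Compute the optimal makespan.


Apply Johnson's rule:
  Group 1 (a <= b): [(2, 5, 6), (1, 6, 10), (4, 8, 9), (3, 9, 11)]
  Group 2 (a > b): []
Optimal job order: [2, 1, 4, 3]
Schedule:
  Job 2: M1 done at 5, M2 done at 11
  Job 1: M1 done at 11, M2 done at 21
  Job 4: M1 done at 19, M2 done at 30
  Job 3: M1 done at 28, M2 done at 41
Makespan = 41

41


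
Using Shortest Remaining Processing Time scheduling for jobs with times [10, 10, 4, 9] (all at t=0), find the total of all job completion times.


Since all jobs arrive at t=0, SRPT equals SPT ordering.
SPT order: [4, 9, 10, 10]
Completion times:
  Job 1: p=4, C=4
  Job 2: p=9, C=13
  Job 3: p=10, C=23
  Job 4: p=10, C=33
Total completion time = 4 + 13 + 23 + 33 = 73

73


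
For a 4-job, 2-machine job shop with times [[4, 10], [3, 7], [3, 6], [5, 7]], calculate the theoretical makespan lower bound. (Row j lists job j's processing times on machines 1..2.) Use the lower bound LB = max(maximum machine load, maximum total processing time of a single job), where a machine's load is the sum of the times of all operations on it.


Machine loads:
  Machine 1: 4 + 3 + 3 + 5 = 15
  Machine 2: 10 + 7 + 6 + 7 = 30
Max machine load = 30
Job totals:
  Job 1: 14
  Job 2: 10
  Job 3: 9
  Job 4: 12
Max job total = 14
Lower bound = max(30, 14) = 30

30


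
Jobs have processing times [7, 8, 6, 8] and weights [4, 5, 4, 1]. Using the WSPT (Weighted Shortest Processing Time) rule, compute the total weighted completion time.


Compute p/w ratios and sort ascending (WSPT): [(6, 4), (8, 5), (7, 4), (8, 1)]
Compute weighted completion times:
  Job (p=6,w=4): C=6, w*C=4*6=24
  Job (p=8,w=5): C=14, w*C=5*14=70
  Job (p=7,w=4): C=21, w*C=4*21=84
  Job (p=8,w=1): C=29, w*C=1*29=29
Total weighted completion time = 207

207


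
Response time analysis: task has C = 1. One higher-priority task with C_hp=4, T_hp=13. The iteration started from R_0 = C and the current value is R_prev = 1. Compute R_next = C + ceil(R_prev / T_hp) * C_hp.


R_next = C + ceil(R_prev / T_hp) * C_hp
ceil(1 / 13) = ceil(0.0769) = 1
Interference = 1 * 4 = 4
R_next = 1 + 4 = 5

5


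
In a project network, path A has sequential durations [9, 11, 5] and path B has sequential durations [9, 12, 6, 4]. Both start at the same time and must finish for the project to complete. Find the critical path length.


Path A total = 9 + 11 + 5 = 25
Path B total = 9 + 12 + 6 + 4 = 31
Critical path = longest path = max(25, 31) = 31

31


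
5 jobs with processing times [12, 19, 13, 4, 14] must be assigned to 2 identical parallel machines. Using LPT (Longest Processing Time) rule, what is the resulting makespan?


Sort jobs in decreasing order (LPT): [19, 14, 13, 12, 4]
Assign each job to the least loaded machine:
  Machine 1: jobs [19, 12], load = 31
  Machine 2: jobs [14, 13, 4], load = 31
Makespan = max load = 31

31


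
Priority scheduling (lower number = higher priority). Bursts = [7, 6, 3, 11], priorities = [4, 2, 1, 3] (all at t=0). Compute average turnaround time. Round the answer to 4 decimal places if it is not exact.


Sort by priority (ascending = highest first):
Order: [(1, 3), (2, 6), (3, 11), (4, 7)]
Completion times:
  Priority 1, burst=3, C=3
  Priority 2, burst=6, C=9
  Priority 3, burst=11, C=20
  Priority 4, burst=7, C=27
Average turnaround = 59/4 = 14.75

14.75


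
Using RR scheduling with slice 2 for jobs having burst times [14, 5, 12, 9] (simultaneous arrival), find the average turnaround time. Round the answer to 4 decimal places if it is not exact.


Time quantum = 2
Execution trace:
  J1 runs 2 units, time = 2
  J2 runs 2 units, time = 4
  J3 runs 2 units, time = 6
  J4 runs 2 units, time = 8
  J1 runs 2 units, time = 10
  J2 runs 2 units, time = 12
  J3 runs 2 units, time = 14
  J4 runs 2 units, time = 16
  J1 runs 2 units, time = 18
  J2 runs 1 units, time = 19
  J3 runs 2 units, time = 21
  J4 runs 2 units, time = 23
  J1 runs 2 units, time = 25
  J3 runs 2 units, time = 27
  J4 runs 2 units, time = 29
  J1 runs 2 units, time = 31
  J3 runs 2 units, time = 33
  J4 runs 1 units, time = 34
  J1 runs 2 units, time = 36
  J3 runs 2 units, time = 38
  J1 runs 2 units, time = 40
Finish times: [40, 19, 38, 34]
Average turnaround = 131/4 = 32.75

32.75


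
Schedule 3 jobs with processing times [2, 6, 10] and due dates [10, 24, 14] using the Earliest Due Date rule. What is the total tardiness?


Sort by due date (EDD order): [(2, 10), (10, 14), (6, 24)]
Compute completion times and tardiness:
  Job 1: p=2, d=10, C=2, tardiness=max(0,2-10)=0
  Job 2: p=10, d=14, C=12, tardiness=max(0,12-14)=0
  Job 3: p=6, d=24, C=18, tardiness=max(0,18-24)=0
Total tardiness = 0

0


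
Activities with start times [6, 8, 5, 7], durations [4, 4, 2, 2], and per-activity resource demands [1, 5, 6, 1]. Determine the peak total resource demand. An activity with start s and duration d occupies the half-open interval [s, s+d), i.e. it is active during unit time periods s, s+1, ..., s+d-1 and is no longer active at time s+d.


Each activity i is active on [start_i, start_i + duration_i).
Compute total resource usage per time slot:
  t=0: active resources = [], total = 0
  t=1: active resources = [], total = 0
  t=2: active resources = [], total = 0
  t=3: active resources = [], total = 0
  t=4: active resources = [], total = 0
  t=5: active resources = [6], total = 6
  t=6: active resources = [1, 6], total = 7
  t=7: active resources = [1, 1], total = 2
  t=8: active resources = [1, 5, 1], total = 7
  t=9: active resources = [1, 5], total = 6
  t=10: active resources = [5], total = 5
  t=11: active resources = [5], total = 5
Peak resource demand = 7

7


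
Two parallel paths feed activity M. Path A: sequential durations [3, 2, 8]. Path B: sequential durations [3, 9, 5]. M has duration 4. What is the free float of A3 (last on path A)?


ES(A3) = sum of predecessors on chain A = 5
EF(A3) = ES + duration = 5 + 8 = 13
Successor of A3 is M. ES(M) = max(sum(A), sum(B)) = max(13, 17) = 17
Free float = ES(successor) - EF(current) = 17 - 13 = 4

4


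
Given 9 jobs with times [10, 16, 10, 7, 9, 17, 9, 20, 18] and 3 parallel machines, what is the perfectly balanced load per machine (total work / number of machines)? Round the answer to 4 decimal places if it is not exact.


Total processing time = 10 + 16 + 10 + 7 + 9 + 17 + 9 + 20 + 18 = 116
Number of machines = 3
Ideal balanced load = 116 / 3 = 38.6667

38.6667


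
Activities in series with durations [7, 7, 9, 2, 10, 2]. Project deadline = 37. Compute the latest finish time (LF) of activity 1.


LF(activity 1) = deadline - sum of successor durations
Successors: activities 2 through 6 with durations [7, 9, 2, 10, 2]
Sum of successor durations = 30
LF = 37 - 30 = 7

7


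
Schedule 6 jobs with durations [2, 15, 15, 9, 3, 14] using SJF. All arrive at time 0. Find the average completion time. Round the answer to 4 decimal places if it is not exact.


SJF order (ascending): [2, 3, 9, 14, 15, 15]
Completion times:
  Job 1: burst=2, C=2
  Job 2: burst=3, C=5
  Job 3: burst=9, C=14
  Job 4: burst=14, C=28
  Job 5: burst=15, C=43
  Job 6: burst=15, C=58
Average completion = 150/6 = 25.0

25.0


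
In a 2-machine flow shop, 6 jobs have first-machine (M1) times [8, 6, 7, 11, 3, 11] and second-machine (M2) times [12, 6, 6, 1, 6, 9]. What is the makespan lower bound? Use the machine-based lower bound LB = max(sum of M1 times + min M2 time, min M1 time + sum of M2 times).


LB1 = sum(M1 times) + min(M2 times) = 46 + 1 = 47
LB2 = min(M1 times) + sum(M2 times) = 3 + 40 = 43
Lower bound = max(LB1, LB2) = max(47, 43) = 47

47


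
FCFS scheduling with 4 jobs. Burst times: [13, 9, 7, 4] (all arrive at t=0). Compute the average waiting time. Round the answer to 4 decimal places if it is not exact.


FCFS order (as given): [13, 9, 7, 4]
Waiting times:
  Job 1: wait = 0
  Job 2: wait = 13
  Job 3: wait = 22
  Job 4: wait = 29
Sum of waiting times = 64
Average waiting time = 64/4 = 16.0

16.0


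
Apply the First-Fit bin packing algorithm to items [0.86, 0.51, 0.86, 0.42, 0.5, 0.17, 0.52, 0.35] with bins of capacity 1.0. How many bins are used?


Place items sequentially using First-Fit:
  Item 0.86 -> new Bin 1
  Item 0.51 -> new Bin 2
  Item 0.86 -> new Bin 3
  Item 0.42 -> Bin 2 (now 0.93)
  Item 0.5 -> new Bin 4
  Item 0.17 -> Bin 4 (now 0.67)
  Item 0.52 -> new Bin 5
  Item 0.35 -> Bin 5 (now 0.87)
Total bins used = 5

5


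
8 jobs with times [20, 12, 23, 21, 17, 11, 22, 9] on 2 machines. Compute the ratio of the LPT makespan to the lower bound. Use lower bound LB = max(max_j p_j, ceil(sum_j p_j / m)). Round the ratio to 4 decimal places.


LPT order: [23, 22, 21, 20, 17, 12, 11, 9]
Machine loads after assignment: [69, 66]
LPT makespan = 69
Lower bound = max(max_job, ceil(total/2)) = max(23, 68) = 68
Ratio = 69 / 68 = 1.0147

1.0147


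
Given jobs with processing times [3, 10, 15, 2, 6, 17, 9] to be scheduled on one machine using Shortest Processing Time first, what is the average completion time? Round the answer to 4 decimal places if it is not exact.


Sort jobs by processing time (SPT order): [2, 3, 6, 9, 10, 15, 17]
Compute completion times sequentially:
  Job 1: processing = 2, completes at 2
  Job 2: processing = 3, completes at 5
  Job 3: processing = 6, completes at 11
  Job 4: processing = 9, completes at 20
  Job 5: processing = 10, completes at 30
  Job 6: processing = 15, completes at 45
  Job 7: processing = 17, completes at 62
Sum of completion times = 175
Average completion time = 175/7 = 25.0

25.0


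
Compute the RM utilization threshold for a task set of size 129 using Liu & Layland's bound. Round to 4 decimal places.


Compute 2^(1/129) = 1.0053876957
Subtract 1: 1.0053876957 - 1 = 0.0053876957
Multiply by n: 129 * 0.0053876957 = 0.6950127453
Round to 4 dp: 0.6950

0.6950


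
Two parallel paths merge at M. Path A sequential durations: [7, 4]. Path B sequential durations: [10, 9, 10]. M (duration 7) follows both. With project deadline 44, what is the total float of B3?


Forward pass: ES(B3) = sum of predecessors on chain B = 19
EF = ES + duration = 19 + 10 = 29
Backward pass: LF(M) = deadline = 44; LS(M) = 44 - 7 = 37
LF(B3) = LS(M) - sum(successors on chain B) = 37 - 0 = 37
LS = LF - duration = 37 - 10 = 27
Total float = LS - ES = 27 - 19 = 8

8


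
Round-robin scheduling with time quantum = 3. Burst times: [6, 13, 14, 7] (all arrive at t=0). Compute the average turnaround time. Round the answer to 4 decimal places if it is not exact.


Time quantum = 3
Execution trace:
  J1 runs 3 units, time = 3
  J2 runs 3 units, time = 6
  J3 runs 3 units, time = 9
  J4 runs 3 units, time = 12
  J1 runs 3 units, time = 15
  J2 runs 3 units, time = 18
  J3 runs 3 units, time = 21
  J4 runs 3 units, time = 24
  J2 runs 3 units, time = 27
  J3 runs 3 units, time = 30
  J4 runs 1 units, time = 31
  J2 runs 3 units, time = 34
  J3 runs 3 units, time = 37
  J2 runs 1 units, time = 38
  J3 runs 2 units, time = 40
Finish times: [15, 38, 40, 31]
Average turnaround = 124/4 = 31.0

31.0


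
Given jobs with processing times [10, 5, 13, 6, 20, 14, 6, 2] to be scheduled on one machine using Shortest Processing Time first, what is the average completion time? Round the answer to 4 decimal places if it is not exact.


Sort jobs by processing time (SPT order): [2, 5, 6, 6, 10, 13, 14, 20]
Compute completion times sequentially:
  Job 1: processing = 2, completes at 2
  Job 2: processing = 5, completes at 7
  Job 3: processing = 6, completes at 13
  Job 4: processing = 6, completes at 19
  Job 5: processing = 10, completes at 29
  Job 6: processing = 13, completes at 42
  Job 7: processing = 14, completes at 56
  Job 8: processing = 20, completes at 76
Sum of completion times = 244
Average completion time = 244/8 = 30.5

30.5


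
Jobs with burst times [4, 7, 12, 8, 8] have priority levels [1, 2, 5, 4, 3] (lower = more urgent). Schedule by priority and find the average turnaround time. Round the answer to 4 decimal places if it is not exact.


Sort by priority (ascending = highest first):
Order: [(1, 4), (2, 7), (3, 8), (4, 8), (5, 12)]
Completion times:
  Priority 1, burst=4, C=4
  Priority 2, burst=7, C=11
  Priority 3, burst=8, C=19
  Priority 4, burst=8, C=27
  Priority 5, burst=12, C=39
Average turnaround = 100/5 = 20.0

20.0


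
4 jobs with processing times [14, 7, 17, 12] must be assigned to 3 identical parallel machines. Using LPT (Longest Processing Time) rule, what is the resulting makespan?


Sort jobs in decreasing order (LPT): [17, 14, 12, 7]
Assign each job to the least loaded machine:
  Machine 1: jobs [17], load = 17
  Machine 2: jobs [14], load = 14
  Machine 3: jobs [12, 7], load = 19
Makespan = max load = 19

19


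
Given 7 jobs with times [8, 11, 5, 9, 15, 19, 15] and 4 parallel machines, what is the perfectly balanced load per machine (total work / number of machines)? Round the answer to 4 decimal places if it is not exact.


Total processing time = 8 + 11 + 5 + 9 + 15 + 19 + 15 = 82
Number of machines = 4
Ideal balanced load = 82 / 4 = 20.5

20.5


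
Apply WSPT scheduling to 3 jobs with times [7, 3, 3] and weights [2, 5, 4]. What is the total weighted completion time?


Compute p/w ratios and sort ascending (WSPT): [(3, 5), (3, 4), (7, 2)]
Compute weighted completion times:
  Job (p=3,w=5): C=3, w*C=5*3=15
  Job (p=3,w=4): C=6, w*C=4*6=24
  Job (p=7,w=2): C=13, w*C=2*13=26
Total weighted completion time = 65

65


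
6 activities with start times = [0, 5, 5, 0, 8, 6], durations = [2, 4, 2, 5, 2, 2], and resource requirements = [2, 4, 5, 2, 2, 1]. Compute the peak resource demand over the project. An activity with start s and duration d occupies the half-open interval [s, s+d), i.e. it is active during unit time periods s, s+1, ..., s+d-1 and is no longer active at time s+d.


Each activity i is active on [start_i, start_i + duration_i).
Compute total resource usage per time slot:
  t=0: active resources = [2, 2], total = 4
  t=1: active resources = [2, 2], total = 4
  t=2: active resources = [2], total = 2
  t=3: active resources = [2], total = 2
  t=4: active resources = [2], total = 2
  t=5: active resources = [4, 5], total = 9
  t=6: active resources = [4, 5, 1], total = 10
  t=7: active resources = [4, 1], total = 5
  t=8: active resources = [4, 2], total = 6
  t=9: active resources = [2], total = 2
Peak resource demand = 10

10


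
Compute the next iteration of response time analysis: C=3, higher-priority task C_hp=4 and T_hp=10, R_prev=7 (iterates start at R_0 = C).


R_next = C + ceil(R_prev / T_hp) * C_hp
ceil(7 / 10) = ceil(0.7) = 1
Interference = 1 * 4 = 4
R_next = 3 + 4 = 7
R_next = R_prev, so the iteration has converged (response time = 7).

7


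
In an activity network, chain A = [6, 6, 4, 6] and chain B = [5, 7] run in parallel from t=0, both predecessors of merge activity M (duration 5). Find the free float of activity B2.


ES(B2) = sum of predecessors on chain B = 5
EF(B2) = ES + duration = 5 + 7 = 12
Successor of B2 is M. ES(M) = max(sum(A), sum(B)) = max(22, 12) = 22
Free float = ES(successor) - EF(current) = 22 - 12 = 10

10
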